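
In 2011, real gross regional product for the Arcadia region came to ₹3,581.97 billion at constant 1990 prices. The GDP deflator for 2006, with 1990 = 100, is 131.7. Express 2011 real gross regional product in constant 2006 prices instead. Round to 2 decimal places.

₹4,717.45 billion

Real gross regional product in 2006 prices = Real gross regional product in 1990 prices × (P_2006/P_1990) = 3581.97 × 1.317 = 4717.45.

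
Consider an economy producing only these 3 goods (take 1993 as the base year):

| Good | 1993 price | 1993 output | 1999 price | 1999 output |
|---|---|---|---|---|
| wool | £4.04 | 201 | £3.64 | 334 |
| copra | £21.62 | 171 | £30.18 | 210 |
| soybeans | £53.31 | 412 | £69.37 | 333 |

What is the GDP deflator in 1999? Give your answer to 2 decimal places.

129.66

Nominal GDP 1999 = 3.64·334 + 30.18·210 + 69.37·333 = 30653.77.
Real GDP 1999 (at 1993 prices) = 4.04·334 + 21.62·210 + 53.31·333 = 23641.79.
Deflator = Nominal/Real × 100 = 30653.77/23641.79 × 100 = 129.659.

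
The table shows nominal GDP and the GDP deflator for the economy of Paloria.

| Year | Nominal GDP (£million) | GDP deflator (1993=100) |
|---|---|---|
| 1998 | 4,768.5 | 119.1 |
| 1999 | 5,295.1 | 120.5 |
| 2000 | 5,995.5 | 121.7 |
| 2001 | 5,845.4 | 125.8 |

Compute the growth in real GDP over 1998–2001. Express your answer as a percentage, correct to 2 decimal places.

Real GDP 1998 = 4768.5/1.191 = 4003.78.
Real GDP 2001 = 5845.4/1.258 = 4646.58.
Change = 4646.58/4003.78 − 1 = 0.1605.

16.05%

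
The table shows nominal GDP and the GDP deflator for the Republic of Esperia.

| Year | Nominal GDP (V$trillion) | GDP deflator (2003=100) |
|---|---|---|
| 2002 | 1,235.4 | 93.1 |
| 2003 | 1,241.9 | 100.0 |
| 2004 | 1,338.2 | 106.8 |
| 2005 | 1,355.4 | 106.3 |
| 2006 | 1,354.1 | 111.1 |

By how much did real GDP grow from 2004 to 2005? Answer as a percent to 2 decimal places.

Real GDP 2004 = 1338.2/1.068 = 1253.00.
Real GDP 2005 = 1355.4/1.063 = 1275.07.
Change = 1275.07/1253.00 − 1 = 0.0176.

1.76%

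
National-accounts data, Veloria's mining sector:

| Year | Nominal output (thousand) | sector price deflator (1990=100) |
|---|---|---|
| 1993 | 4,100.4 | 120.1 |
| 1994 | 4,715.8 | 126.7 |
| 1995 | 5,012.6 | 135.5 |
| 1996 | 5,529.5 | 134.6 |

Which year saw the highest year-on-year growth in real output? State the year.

1996

1994: real = 4715.8/1.267 = 3722.02; growth vs 1993 (3414.15) = 9.02%.
1995: real = 5012.6/1.355 = 3699.34; growth vs 1994 (3722.02) = -0.61%.
1996: real = 5529.5/1.346 = 4108.10; growth vs 1995 (3699.34) = 11.05%.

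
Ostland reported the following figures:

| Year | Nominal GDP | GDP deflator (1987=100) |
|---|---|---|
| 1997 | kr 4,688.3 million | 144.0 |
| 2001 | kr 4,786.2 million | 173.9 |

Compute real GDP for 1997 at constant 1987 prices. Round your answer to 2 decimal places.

kr 3,255.76 million

Real GDP = Nominal / (GDP deflator/100) = 4688.3 / 1.440 = 3255.76.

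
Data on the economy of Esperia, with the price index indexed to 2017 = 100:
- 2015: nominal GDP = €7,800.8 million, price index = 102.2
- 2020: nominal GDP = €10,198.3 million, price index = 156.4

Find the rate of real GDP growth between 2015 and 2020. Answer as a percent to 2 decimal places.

-14.57%

Real GDP 2015 = 7800.8 / 1.022 = 7632.88.
Real GDP 2020 = 10198.3 / 1.564 = 6520.65.
Real growth = 6520.65 / 7632.88 − 1 = -0.1457.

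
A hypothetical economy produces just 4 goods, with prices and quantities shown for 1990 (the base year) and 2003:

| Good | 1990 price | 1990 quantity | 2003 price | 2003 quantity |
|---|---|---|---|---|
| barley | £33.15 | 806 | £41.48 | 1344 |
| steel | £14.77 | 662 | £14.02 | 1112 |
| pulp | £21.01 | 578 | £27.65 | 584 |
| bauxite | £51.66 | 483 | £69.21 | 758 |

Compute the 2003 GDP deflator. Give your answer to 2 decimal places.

124.50

Nominal GDP 2003 = 41.48·1344 + 14.02·1112 + 27.65·584 + 69.21·758 = 139948.14.
Real GDP 2003 (at 1990 prices) = 33.15·1344 + 14.77·1112 + 21.01·584 + 51.66·758 = 112405.96.
Deflator = Nominal/Real × 100 = 139948.14/112405.96 × 100 = 124.502.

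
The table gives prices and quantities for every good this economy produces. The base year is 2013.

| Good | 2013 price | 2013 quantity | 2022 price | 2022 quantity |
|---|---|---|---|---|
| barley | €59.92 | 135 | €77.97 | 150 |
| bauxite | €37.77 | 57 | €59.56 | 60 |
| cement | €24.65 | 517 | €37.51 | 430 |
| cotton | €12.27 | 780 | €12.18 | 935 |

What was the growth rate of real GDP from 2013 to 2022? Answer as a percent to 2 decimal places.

Real GDP 2013 = Nominal GDP 2013 = 59.92·135 + 37.77·57 + 24.65·517 + 12.27·780 = 32556.74.
Real GDP 2022 (at 2013 prices) = 59.92·150 + 37.77·60 + 24.65·430 + 12.27·935 = 33326.15.
Real growth = 33326.15/32556.74 − 1 = 0.0236.

2.36%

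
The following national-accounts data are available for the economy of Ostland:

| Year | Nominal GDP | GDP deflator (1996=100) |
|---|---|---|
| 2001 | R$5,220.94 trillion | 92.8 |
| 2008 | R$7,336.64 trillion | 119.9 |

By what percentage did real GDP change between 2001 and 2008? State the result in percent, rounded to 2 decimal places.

Real GDP 2001 = 5220.94 / 0.928 = 5626.01.
Real GDP 2008 = 7336.64 / 1.199 = 6118.97.
Real growth = 6118.97 / 5626.01 − 1 = 0.0876.

8.76%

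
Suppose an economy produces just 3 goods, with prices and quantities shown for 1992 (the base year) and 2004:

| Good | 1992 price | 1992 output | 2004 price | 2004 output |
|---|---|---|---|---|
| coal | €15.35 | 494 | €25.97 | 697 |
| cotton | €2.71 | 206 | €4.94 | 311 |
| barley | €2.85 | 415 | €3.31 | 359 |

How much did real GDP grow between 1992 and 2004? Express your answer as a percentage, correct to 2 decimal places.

Real GDP 1992 = Nominal GDP 1992 = 15.35·494 + 2.71·206 + 2.85·415 = 9323.91.
Real GDP 2004 (at 1992 prices) = 15.35·697 + 2.71·311 + 2.85·359 = 12564.91.
Real growth = 12564.91/9323.91 − 1 = 0.3476.

34.76%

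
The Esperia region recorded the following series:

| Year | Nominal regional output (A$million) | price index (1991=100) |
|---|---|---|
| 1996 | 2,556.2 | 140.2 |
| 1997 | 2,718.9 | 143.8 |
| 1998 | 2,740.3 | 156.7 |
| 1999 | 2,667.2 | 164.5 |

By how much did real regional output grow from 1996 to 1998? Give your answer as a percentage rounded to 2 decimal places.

Real regional output 1996 = 2556.2/1.402 = 1823.25.
Real regional output 1998 = 2740.3/1.567 = 1748.76.
Change = 1748.76/1823.25 − 1 = -0.0409.

-4.09%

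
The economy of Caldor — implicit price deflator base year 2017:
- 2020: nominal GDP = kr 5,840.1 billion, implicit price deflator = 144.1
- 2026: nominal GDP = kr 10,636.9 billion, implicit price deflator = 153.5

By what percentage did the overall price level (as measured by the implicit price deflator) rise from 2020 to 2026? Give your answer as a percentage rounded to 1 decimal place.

Price-level change = 153.5 / 144.1 − 1 = 0.0652.

6.5%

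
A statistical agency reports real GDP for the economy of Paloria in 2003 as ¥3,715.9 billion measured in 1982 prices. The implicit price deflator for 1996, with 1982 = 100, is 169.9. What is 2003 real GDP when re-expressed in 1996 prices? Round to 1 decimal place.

Real GDP in 1996 prices = Real GDP in 1982 prices × (P_1996/P_1982) = 3715.9 × 1.699 = 6313.31.

¥6,313.3 billion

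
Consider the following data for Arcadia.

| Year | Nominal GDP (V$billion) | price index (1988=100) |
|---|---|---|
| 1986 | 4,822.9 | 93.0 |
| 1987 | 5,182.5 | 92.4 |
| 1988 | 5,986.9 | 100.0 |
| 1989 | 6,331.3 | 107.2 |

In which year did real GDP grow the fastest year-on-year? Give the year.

1987

1987: real = 5182.5/0.924 = 5608.77; growth vs 1986 (5185.91) = 8.15%.
1988: real = 5986.9/1.000 = 5986.90; growth vs 1987 (5608.77) = 6.74%.
1989: real = 6331.3/1.072 = 5906.06; growth vs 1988 (5986.90) = -1.35%.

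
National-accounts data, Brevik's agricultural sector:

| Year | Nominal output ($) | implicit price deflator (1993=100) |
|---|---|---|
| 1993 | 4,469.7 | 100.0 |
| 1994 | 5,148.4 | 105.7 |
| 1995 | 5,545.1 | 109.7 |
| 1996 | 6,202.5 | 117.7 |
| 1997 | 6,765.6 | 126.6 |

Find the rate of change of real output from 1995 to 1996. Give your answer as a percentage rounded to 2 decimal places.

4.25%

Real output 1995 = 5545.1/1.097 = 5054.79.
Real output 1996 = 6202.5/1.177 = 5269.75.
Change = 5269.75/5054.79 − 1 = 0.0425.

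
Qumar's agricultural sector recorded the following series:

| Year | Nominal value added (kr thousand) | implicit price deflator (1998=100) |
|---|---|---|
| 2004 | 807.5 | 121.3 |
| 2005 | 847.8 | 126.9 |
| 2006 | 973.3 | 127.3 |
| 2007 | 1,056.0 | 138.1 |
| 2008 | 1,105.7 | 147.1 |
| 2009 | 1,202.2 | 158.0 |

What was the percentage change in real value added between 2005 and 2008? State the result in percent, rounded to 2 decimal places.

Real value added 2005 = 847.8/1.269 = 668.09.
Real value added 2008 = 1105.7/1.471 = 751.67.
Change = 751.67/668.09 − 1 = 0.1251.

12.51%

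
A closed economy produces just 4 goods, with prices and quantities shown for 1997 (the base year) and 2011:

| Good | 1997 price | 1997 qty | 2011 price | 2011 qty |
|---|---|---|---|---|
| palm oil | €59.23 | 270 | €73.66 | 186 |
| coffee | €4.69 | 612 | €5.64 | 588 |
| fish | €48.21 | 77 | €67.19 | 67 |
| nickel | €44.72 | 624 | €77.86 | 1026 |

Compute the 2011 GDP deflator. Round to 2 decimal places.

161.25

Nominal GDP 2011 = 73.66·186 + 5.64·588 + 67.19·67 + 77.86·1026 = 101403.17.
Real GDP 2011 (at 1997 prices) = 59.23·186 + 4.69·588 + 48.21·67 + 44.72·1026 = 62887.29.
Deflator = Nominal/Real × 100 = 101403.17/62887.29 × 100 = 161.246.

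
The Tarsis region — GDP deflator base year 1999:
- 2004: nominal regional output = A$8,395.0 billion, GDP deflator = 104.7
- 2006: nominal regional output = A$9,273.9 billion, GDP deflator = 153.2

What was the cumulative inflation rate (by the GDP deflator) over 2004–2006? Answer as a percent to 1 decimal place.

Price-level change = 153.2 / 104.7 − 1 = 0.4632.

46.3%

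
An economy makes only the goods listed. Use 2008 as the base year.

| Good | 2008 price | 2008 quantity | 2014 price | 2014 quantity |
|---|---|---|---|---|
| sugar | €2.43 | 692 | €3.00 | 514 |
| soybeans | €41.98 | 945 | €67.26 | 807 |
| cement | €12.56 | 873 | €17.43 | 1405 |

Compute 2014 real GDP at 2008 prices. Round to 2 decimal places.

€52773.68

Real GDP 2014 = Σ (p_2008 × q_2014) = 2.43·514 + 41.98·807 + 12.56·1405 = 52773.68.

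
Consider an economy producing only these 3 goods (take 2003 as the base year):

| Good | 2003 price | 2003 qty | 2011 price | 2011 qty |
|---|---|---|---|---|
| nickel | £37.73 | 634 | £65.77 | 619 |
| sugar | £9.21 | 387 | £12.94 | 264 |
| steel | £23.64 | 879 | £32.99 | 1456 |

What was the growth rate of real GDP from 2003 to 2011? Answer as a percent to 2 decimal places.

24.74%

Real GDP 2003 = Nominal GDP 2003 = 37.73·634 + 9.21·387 + 23.64·879 = 48264.65.
Real GDP 2011 (at 2003 prices) = 37.73·619 + 9.21·264 + 23.64·1456 = 60206.15.
Real growth = 60206.15/48264.65 − 1 = 0.2474.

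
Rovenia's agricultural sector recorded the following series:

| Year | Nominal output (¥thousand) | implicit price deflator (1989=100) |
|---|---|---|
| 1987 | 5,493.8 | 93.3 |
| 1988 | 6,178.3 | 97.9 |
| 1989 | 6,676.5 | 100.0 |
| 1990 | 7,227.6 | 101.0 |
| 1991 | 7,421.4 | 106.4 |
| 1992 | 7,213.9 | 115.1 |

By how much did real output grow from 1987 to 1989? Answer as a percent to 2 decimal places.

13.39%

Real output 1987 = 5493.8/0.933 = 5888.32.
Real output 1989 = 6676.5/1.000 = 6676.50.
Change = 6676.50/5888.32 − 1 = 0.1339.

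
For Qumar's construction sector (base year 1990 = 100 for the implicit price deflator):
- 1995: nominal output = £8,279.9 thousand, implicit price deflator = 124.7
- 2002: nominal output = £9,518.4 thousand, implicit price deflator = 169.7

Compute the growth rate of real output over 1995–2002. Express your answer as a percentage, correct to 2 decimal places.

Deflate each year: 1995 → 8279.9/1.247 = 6639.86; 2002 → 9518.4/1.697 = 5608.96.
So real output changed by 5608.96/6639.86 − 1 = -0.1553, i.e. -15.53%.

-15.53%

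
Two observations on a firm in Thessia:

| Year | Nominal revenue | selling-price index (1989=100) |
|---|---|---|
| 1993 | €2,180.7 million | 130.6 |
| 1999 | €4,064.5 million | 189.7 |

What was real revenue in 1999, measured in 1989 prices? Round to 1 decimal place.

Real revenue = Nominal / (selling-price index/100) = 4064.5 / 1.897 = 2142.59.

€2,142.6 million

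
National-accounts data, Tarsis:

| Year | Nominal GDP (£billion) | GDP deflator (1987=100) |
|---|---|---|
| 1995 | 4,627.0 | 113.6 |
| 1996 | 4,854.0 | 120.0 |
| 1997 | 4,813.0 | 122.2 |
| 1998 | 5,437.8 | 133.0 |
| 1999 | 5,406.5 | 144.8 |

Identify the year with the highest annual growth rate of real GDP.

1996: real = 4854.0/1.200 = 4045.00; growth vs 1995 (4073.06) = -0.69%.
1997: real = 4813.0/1.222 = 3938.63; growth vs 1996 (4045.00) = -2.63%.
1998: real = 5437.8/1.330 = 4088.57; growth vs 1997 (3938.63) = 3.81%.
1999: real = 5406.5/1.448 = 3733.77; growth vs 1998 (4088.57) = -8.68%.

1998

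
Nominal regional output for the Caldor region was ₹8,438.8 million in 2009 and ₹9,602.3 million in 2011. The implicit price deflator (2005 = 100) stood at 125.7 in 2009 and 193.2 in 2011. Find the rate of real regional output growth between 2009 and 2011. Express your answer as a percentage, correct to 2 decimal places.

Real regional output 2009 = 8438.8 / 1.257 = 6713.44.
Real regional output 2011 = 9602.3 / 1.932 = 4970.13.
Real growth = 4970.13 / 6713.44 − 1 = -0.2597.

-25.97%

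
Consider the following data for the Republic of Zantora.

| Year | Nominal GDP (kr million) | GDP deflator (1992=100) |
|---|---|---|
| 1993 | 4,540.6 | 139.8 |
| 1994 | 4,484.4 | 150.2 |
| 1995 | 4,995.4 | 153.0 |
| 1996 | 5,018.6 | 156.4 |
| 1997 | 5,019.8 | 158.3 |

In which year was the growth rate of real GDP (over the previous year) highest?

1995

1994: real = 4484.4/1.502 = 2985.62; growth vs 1993 (3247.93) = -8.08%.
1995: real = 4995.4/1.530 = 3264.97; growth vs 1994 (2985.62) = 9.36%.
1996: real = 5018.6/1.564 = 3208.82; growth vs 1995 (3264.97) = -1.72%.
1997: real = 5019.8/1.583 = 3171.07; growth vs 1996 (3208.82) = -1.18%.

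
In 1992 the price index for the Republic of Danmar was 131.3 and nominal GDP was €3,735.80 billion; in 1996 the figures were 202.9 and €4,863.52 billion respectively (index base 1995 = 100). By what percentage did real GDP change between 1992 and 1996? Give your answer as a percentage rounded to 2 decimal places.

-15.75%

Real GDP 1992 = 3735.80 / 1.313 = 2845.24.
Real GDP 1996 = 4863.52 / 2.029 = 2397.00.
Real growth = 2397.00 / 2845.24 − 1 = -0.1575.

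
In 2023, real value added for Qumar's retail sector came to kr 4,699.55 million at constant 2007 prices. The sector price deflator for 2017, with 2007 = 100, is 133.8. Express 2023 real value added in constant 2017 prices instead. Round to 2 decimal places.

Real value added in 2017 prices = Real value added in 2007 prices × (P_2017/P_2007) = 4699.55 × 1.338 = 6288.00.

kr 6,288.00 million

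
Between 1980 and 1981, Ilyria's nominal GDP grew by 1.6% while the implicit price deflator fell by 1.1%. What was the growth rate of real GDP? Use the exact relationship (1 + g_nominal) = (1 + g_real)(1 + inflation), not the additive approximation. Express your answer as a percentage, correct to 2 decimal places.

(1 + g_nom) = (1 + g_real)(1 + π), so g_real = 1.0160 / 0.9890 − 1 = 0.02730.

2.73%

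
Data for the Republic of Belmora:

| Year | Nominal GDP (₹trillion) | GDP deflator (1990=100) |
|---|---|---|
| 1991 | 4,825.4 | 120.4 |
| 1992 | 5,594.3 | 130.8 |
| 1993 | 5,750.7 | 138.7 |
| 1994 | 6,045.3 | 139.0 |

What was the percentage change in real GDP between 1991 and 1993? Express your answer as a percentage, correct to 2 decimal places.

3.45%

Real GDP 1991 = 4825.4/1.204 = 4007.81.
Real GDP 1993 = 5750.7/1.387 = 4146.14.
Change = 4146.14/4007.81 − 1 = 0.0345.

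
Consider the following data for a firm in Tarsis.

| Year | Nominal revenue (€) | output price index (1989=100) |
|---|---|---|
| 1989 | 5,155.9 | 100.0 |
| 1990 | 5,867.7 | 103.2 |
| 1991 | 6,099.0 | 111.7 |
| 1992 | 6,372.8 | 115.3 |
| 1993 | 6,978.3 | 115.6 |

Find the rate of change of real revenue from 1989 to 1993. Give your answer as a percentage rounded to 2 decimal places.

17.08%

Real revenue 1989 = 5155.9/1.000 = 5155.90.
Real revenue 1993 = 6978.3/1.156 = 6036.59.
Change = 6036.59/5155.90 − 1 = 0.1708.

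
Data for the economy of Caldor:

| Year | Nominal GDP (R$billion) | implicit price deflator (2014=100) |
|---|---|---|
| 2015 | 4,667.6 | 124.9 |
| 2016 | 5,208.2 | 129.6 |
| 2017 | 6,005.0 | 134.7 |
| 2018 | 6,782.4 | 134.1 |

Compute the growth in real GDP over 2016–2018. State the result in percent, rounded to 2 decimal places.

Real GDP 2016 = 5208.2/1.296 = 4018.67.
Real GDP 2018 = 6782.4/1.341 = 5057.72.
Change = 5057.72/4018.67 − 1 = 0.2586.

25.86%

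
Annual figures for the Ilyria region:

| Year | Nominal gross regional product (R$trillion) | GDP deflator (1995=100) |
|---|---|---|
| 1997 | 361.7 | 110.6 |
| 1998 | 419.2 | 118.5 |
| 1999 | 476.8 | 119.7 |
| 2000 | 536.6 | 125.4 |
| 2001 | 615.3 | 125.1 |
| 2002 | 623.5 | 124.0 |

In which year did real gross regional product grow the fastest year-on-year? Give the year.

2001

1998: real = 419.2/1.185 = 353.76; growth vs 1997 (327.03) = 8.17%.
1999: real = 476.8/1.197 = 398.33; growth vs 1998 (353.76) = 12.60%.
2000: real = 536.6/1.254 = 427.91; growth vs 1999 (398.33) = 7.43%.
2001: real = 615.3/1.251 = 491.85; growth vs 2000 (427.91) = 14.94%.
2002: real = 623.5/1.240 = 502.82; growth vs 2001 (491.85) = 2.23%.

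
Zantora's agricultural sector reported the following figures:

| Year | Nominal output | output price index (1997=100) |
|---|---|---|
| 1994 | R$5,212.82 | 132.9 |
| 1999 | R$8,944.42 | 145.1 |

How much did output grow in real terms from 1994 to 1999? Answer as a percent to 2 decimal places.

Deflate each year: 1994 → 5212.82/1.329 = 3922.36; 1999 → 8944.42/1.451 = 6164.31.
So real output changed by 6164.31/3922.36 − 1 = 0.5716, i.e. 57.16%.

57.16%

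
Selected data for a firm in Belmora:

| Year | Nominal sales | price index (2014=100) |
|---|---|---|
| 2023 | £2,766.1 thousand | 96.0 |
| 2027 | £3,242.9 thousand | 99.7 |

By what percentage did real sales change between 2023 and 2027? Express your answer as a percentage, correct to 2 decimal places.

12.89%

Deflate each year: 2023 → 2766.1/0.960 = 2881.35; 2027 → 3242.9/0.997 = 3252.66.
So real sales changed by 3252.66/2881.35 − 1 = 0.1289, i.e. 12.89%.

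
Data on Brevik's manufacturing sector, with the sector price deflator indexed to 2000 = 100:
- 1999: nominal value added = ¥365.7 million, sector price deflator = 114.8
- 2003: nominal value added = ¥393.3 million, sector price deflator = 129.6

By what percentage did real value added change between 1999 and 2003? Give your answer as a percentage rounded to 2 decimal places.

-4.73%

Real value added 1999 = 365.7 / 1.148 = 318.55.
Real value added 2003 = 393.3 / 1.296 = 303.47.
Real growth = 303.47 / 318.55 − 1 = -0.0473.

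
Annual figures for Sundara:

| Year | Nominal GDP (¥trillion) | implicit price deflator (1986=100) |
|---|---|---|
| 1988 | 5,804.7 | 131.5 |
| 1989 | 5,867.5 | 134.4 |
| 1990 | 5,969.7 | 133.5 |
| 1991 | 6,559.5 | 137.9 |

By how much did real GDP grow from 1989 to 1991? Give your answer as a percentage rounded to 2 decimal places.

8.96%

Real GDP 1989 = 5867.5/1.344 = 4365.70.
Real GDP 1991 = 6559.5/1.379 = 4756.71.
Change = 4756.71/4365.70 − 1 = 0.0896.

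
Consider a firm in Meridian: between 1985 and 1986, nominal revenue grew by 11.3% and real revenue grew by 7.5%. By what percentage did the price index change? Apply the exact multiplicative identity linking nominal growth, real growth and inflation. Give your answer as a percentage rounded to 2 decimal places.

3.53%

(1 + g_nom) = (1 + g_real)(1 + π), so π = 1.1130 / 1.0750 − 1 = 0.03535.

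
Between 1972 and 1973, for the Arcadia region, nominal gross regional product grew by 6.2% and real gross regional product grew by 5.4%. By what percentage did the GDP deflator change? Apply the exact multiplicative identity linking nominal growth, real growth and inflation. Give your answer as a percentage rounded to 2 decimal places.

(1 + g_nom) = (1 + g_real)(1 + π), so π = 1.0620 / 1.0540 − 1 = 0.00759.

0.76%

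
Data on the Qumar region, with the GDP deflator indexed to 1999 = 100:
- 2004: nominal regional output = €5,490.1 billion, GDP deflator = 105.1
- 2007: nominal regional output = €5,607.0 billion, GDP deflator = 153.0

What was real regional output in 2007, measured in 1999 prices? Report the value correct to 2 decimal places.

€3,664.71 billion

Real regional output = Nominal / (GDP deflator/100) = 5607.0 / 1.530 = 3664.71.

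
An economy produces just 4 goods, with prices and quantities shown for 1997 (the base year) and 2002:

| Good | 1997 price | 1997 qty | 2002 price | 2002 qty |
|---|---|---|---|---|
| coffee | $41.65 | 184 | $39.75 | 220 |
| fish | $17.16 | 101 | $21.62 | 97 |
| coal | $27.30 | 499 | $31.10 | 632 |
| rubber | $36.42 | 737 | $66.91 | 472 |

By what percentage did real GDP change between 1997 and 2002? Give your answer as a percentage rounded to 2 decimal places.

-9.20%

Real GDP 1997 = Nominal GDP 1997 = 41.65·184 + 17.16·101 + 27.30·499 + 36.42·737 = 49861.00.
Real GDP 2002 (at 1997 prices) = 41.65·220 + 17.16·97 + 27.30·632 + 36.42·472 = 45271.36.
Real growth = 45271.36/49861.00 − 1 = -0.0920.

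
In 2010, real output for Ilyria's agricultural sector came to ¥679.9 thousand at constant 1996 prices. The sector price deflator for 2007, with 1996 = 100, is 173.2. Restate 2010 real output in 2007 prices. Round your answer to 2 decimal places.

¥1,177.59 thousand

Real output in 2007 prices = Real output in 1996 prices × (P_2007/P_1996) = 679.9 × 1.732 = 1177.59.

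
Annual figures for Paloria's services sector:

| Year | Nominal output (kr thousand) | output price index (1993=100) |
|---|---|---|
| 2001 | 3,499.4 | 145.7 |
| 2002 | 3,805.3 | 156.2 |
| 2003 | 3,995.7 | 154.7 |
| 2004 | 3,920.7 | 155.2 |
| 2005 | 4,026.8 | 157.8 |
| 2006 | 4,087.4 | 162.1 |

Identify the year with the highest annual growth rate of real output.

2003

2002: real = 3805.3/1.562 = 2436.17; growth vs 2001 (2401.78) = 1.43%.
2003: real = 3995.7/1.547 = 2582.87; growth vs 2002 (2436.17) = 6.02%.
2004: real = 3920.7/1.552 = 2526.22; growth vs 2003 (2582.87) = -2.19%.
2005: real = 4026.8/1.578 = 2551.84; growth vs 2004 (2526.22) = 1.01%.
2006: real = 4087.4/1.621 = 2521.53; growth vs 2005 (2551.84) = -1.19%.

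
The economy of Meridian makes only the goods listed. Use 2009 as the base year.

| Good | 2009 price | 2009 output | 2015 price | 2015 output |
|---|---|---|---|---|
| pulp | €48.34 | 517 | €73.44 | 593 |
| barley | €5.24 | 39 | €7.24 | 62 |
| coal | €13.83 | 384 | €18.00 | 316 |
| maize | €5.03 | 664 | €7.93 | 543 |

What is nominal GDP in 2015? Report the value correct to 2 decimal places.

€53992.79

Nominal GDP 2015 = Σ (p_2015 × q_2015) = 73.44·593 + 7.24·62 + 18.00·316 + 7.93·543 = 53992.79.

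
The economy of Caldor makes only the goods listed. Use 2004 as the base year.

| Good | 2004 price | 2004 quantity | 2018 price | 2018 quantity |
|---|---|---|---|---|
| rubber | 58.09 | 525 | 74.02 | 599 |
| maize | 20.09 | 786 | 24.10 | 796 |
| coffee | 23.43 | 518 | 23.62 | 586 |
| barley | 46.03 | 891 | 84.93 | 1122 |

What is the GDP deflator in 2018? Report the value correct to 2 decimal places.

148.63

Nominal GDP 2018 = 74.02·599 + 24.10·796 + 23.62·586 + 84.93·1122 = 172654.36.
Real GDP 2018 (at 2004 prices) = 58.09·599 + 20.09·796 + 23.43·586 + 46.03·1122 = 116163.19.
Deflator = Nominal/Real × 100 = 172654.36/116163.19 × 100 = 148.631.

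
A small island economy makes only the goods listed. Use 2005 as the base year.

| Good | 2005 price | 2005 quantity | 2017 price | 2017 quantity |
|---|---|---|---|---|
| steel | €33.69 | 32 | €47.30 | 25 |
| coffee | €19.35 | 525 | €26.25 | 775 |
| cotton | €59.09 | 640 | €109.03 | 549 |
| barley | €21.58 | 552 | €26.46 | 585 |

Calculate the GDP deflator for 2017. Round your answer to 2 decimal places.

159.04

Nominal GDP 2017 = 47.30·25 + 26.25·775 + 109.03·549 + 26.46·585 = 96862.82.
Real GDP 2017 (at 2005 prices) = 33.69·25 + 19.35·775 + 59.09·549 + 21.58·585 = 60903.21.
Deflator = Nominal/Real × 100 = 96862.82/60903.21 × 100 = 159.044.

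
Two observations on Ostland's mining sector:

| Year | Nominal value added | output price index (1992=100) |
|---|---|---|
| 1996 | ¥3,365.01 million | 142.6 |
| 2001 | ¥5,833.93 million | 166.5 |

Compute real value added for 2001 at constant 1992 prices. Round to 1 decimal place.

Real value added = Nominal / (output price index/100) = 5833.93 / 1.665 = 3503.86.

¥3,503.9 million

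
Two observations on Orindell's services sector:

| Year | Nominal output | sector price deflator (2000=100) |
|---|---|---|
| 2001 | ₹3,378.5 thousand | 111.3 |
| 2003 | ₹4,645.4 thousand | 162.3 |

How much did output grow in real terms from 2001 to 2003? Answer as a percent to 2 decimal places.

-5.71%

Real output 2001 = 3378.5 / 1.113 = 3035.49.
Real output 2003 = 4645.4 / 1.623 = 2862.23.
Real growth = 2862.23 / 3035.49 − 1 = -0.0571.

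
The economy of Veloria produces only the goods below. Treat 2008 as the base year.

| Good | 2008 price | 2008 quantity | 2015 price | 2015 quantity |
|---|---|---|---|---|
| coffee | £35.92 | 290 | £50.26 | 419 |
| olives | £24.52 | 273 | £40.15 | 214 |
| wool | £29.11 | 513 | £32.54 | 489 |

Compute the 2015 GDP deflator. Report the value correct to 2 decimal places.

131.94

Nominal GDP 2015 = 50.26·419 + 40.15·214 + 32.54·489 = 45563.10.
Real GDP 2015 (at 2008 prices) = 35.92·419 + 24.52·214 + 29.11·489 = 34532.55.
Deflator = Nominal/Real × 100 = 45563.10/34532.55 × 100 = 131.942.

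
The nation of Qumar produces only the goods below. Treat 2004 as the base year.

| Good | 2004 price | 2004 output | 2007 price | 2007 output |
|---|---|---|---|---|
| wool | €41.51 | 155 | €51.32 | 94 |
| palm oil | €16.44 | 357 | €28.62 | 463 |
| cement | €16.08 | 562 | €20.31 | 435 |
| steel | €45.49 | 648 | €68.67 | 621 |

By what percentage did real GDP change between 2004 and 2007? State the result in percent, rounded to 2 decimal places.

Real GDP 2004 = Nominal GDP 2004 = 41.51·155 + 16.44·357 + 16.08·562 + 45.49·648 = 50817.61.
Real GDP 2007 (at 2004 prices) = 41.51·94 + 16.44·463 + 16.08·435 + 45.49·621 = 46757.75.
Real growth = 46757.75/50817.61 − 1 = -0.0799.

-7.99%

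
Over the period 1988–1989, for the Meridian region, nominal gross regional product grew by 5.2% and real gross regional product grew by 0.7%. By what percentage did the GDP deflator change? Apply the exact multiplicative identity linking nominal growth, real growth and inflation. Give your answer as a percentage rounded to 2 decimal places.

4.47%

(1 + g_nom) = (1 + g_real)(1 + π), so π = 1.0520 / 1.0070 − 1 = 0.04469.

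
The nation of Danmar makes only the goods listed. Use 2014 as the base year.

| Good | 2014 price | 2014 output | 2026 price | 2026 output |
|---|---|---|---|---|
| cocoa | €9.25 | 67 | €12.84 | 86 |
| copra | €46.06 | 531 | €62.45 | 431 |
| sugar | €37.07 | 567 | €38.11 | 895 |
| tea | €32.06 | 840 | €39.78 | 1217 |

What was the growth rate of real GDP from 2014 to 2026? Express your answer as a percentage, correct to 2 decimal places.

Real GDP 2014 = Nominal GDP 2014 = 9.25·67 + 46.06·531 + 37.07·567 + 32.06·840 = 73026.70.
Real GDP 2026 (at 2014 prices) = 9.25·86 + 46.06·431 + 37.07·895 + 32.06·1217 = 92842.03.
Real growth = 92842.03/73026.70 − 1 = 0.2713.

27.13%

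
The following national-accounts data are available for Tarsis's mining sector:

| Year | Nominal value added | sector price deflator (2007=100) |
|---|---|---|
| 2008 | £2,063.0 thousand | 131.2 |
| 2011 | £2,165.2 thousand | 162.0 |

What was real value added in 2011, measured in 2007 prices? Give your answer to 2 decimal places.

Real value added = Nominal / (sector price deflator/100) = 2165.2 / 1.620 = 1336.54.

£1,336.54 thousand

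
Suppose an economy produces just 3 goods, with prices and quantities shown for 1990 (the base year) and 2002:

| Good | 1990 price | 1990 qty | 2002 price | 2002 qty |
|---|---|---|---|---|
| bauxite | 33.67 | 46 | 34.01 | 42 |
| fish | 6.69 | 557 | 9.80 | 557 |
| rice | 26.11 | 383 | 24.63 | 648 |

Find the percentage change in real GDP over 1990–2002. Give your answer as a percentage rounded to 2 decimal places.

Real GDP 1990 = Nominal GDP 1990 = 33.67·46 + 6.69·557 + 26.11·383 = 15275.28.
Real GDP 2002 (at 1990 prices) = 33.67·42 + 6.69·557 + 26.11·648 = 22059.75.
Real growth = 22059.75/15275.28 − 1 = 0.4441.

44.41%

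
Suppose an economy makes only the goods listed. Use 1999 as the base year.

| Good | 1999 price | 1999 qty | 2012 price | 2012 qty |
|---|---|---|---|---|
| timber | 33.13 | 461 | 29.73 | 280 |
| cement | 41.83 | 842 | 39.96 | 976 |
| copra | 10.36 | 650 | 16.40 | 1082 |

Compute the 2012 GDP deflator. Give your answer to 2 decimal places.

106.13

Nominal GDP 2012 = 29.73·280 + 39.96·976 + 16.40·1082 = 65070.16.
Real GDP 2012 (at 1999 prices) = 33.13·280 + 41.83·976 + 10.36·1082 = 61312.00.
Deflator = Nominal/Real × 100 = 65070.16/61312.00 × 100 = 106.130.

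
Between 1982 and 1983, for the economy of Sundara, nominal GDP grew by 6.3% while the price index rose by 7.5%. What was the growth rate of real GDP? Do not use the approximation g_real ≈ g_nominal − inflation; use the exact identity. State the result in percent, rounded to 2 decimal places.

(1 + g_nom) = (1 + g_real)(1 + π), so g_real = 1.0630 / 1.0750 − 1 = -0.01116.

-1.12%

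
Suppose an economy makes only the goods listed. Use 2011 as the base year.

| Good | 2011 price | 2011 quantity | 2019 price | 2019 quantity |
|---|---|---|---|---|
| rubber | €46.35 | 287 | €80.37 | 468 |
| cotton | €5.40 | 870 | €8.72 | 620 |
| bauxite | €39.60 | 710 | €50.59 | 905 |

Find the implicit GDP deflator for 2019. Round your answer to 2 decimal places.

Nominal GDP 2019 = 80.37·468 + 8.72·620 + 50.59·905 = 88803.51.
Real GDP 2019 (at 2011 prices) = 46.35·468 + 5.40·620 + 39.60·905 = 60877.80.
Deflator = Nominal/Real × 100 = 88803.51/60877.80 × 100 = 145.872.

145.87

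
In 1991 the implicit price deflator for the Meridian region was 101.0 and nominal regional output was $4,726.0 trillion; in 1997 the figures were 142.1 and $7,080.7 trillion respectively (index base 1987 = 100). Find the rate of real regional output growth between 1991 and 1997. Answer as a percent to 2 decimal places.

Real regional output 1991 = 4726.0 / 1.010 = 4679.21.
Real regional output 1997 = 7080.7 / 1.421 = 4982.90.
Real growth = 4982.90 / 4679.21 − 1 = 0.0649.

6.49%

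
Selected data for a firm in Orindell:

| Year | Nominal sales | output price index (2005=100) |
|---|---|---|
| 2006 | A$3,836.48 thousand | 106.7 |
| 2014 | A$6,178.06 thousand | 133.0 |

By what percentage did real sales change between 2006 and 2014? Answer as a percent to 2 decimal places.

Real sales 2006 = 3836.48 / 1.067 = 3595.58.
Real sales 2014 = 6178.06 / 1.330 = 4645.16.
Real growth = 4645.16 / 3595.58 − 1 = 0.2919.

29.19%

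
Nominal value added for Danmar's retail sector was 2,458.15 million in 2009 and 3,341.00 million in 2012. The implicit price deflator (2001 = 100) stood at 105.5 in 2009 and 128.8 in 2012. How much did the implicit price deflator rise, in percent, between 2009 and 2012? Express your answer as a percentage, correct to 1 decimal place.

Price-level change = 128.8 / 105.5 − 1 = 0.2209.

22.1%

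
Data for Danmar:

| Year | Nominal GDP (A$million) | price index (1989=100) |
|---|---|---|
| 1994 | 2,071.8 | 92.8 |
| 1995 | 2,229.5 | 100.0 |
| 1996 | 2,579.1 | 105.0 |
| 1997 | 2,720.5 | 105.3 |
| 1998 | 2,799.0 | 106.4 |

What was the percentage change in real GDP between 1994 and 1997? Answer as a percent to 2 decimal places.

Real GDP 1994 = 2071.8/0.928 = 2232.54.
Real GDP 1997 = 2720.5/1.053 = 2583.57.
Change = 2583.57/2232.54 − 1 = 0.1572.

15.72%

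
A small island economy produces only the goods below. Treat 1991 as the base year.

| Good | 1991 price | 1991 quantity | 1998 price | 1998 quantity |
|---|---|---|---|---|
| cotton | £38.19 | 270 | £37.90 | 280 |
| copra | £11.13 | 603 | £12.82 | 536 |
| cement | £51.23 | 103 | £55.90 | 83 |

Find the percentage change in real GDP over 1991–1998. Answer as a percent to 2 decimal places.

Real GDP 1991 = Nominal GDP 1991 = 38.19·270 + 11.13·603 + 51.23·103 = 22299.38.
Real GDP 1998 (at 1991 prices) = 38.19·280 + 11.13·536 + 51.23·83 = 20910.97.
Real growth = 20910.97/22299.38 − 1 = -0.0623.

-6.23%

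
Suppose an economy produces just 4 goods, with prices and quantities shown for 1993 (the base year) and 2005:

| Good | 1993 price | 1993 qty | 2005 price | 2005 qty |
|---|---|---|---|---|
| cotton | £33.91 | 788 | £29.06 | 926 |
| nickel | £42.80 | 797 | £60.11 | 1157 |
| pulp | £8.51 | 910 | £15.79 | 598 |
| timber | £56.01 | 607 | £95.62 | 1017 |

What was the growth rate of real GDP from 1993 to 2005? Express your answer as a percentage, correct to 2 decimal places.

39.38%

Real GDP 1993 = Nominal GDP 1993 = 33.91·788 + 42.80·797 + 8.51·910 + 56.01·607 = 102574.85.
Real GDP 2005 (at 1993 prices) = 33.91·926 + 42.80·1157 + 8.51·598 + 56.01·1017 = 142971.41.
Real growth = 142971.41/102574.85 − 1 = 0.3938.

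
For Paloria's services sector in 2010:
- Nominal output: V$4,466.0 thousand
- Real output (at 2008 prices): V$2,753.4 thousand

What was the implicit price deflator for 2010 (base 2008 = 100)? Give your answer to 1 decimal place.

162.2

implicit price deflator = (Nominal / Real) × 100 = 4466.0 / 2753.4 × 100 = 162.20.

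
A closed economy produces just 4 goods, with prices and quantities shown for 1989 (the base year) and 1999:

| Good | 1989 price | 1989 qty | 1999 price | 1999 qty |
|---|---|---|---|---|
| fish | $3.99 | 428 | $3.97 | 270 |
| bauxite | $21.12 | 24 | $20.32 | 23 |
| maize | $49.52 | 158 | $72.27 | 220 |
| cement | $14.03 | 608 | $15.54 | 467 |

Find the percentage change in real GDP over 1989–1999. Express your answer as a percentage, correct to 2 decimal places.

Real GDP 1989 = Nominal GDP 1989 = 3.99·428 + 21.12·24 + 49.52·158 + 14.03·608 = 18569.00.
Real GDP 1999 (at 1989 prices) = 3.99·270 + 21.12·23 + 49.52·220 + 14.03·467 = 19009.47.
Real growth = 19009.47/18569.00 − 1 = 0.0237.

2.37%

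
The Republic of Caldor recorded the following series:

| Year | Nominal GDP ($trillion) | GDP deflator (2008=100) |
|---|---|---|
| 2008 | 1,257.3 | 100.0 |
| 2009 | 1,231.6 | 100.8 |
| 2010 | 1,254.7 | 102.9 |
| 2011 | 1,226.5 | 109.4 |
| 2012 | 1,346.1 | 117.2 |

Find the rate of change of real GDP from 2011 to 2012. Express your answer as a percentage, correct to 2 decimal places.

2.45%

Real GDP 2011 = 1226.5/1.094 = 1121.12.
Real GDP 2012 = 1346.1/1.172 = 1148.55.
Change = 1148.55/1121.12 − 1 = 0.0245.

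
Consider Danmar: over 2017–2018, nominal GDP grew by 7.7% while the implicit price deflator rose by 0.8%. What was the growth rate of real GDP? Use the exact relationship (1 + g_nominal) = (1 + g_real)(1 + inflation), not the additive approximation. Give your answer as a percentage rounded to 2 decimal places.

(1 + g_nom) = (1 + g_real)(1 + π), so g_real = 1.0770 / 1.0080 − 1 = 0.06845.

6.85%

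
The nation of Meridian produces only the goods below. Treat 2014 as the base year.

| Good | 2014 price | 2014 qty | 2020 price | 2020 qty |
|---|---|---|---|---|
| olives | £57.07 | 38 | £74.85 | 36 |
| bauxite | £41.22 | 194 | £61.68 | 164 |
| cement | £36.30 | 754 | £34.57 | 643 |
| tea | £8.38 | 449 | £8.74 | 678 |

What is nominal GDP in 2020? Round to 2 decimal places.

£40964.35

Nominal GDP 2020 = Σ (p_2020 × q_2020) = 74.85·36 + 61.68·164 + 34.57·643 + 8.74·678 = 40964.35.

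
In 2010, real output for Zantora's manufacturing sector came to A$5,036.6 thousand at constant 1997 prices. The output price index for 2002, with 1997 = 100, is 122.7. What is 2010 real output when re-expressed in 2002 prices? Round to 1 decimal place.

Real output in 2002 prices = Real output in 1997 prices × (P_2002/P_1997) = 5036.6 × 1.227 = 6179.91.

A$6,179.9 thousand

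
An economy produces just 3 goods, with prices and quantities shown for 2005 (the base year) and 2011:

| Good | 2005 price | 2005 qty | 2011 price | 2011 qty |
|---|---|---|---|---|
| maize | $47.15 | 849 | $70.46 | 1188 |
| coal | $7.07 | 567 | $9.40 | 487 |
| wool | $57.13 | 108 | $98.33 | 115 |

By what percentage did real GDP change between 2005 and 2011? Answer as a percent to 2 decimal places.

Real GDP 2005 = Nominal GDP 2005 = 47.15·849 + 7.07·567 + 57.13·108 = 50209.08.
Real GDP 2011 (at 2005 prices) = 47.15·1188 + 7.07·487 + 57.13·115 = 66027.24.
Real growth = 66027.24/50209.08 − 1 = 0.3150.

31.50%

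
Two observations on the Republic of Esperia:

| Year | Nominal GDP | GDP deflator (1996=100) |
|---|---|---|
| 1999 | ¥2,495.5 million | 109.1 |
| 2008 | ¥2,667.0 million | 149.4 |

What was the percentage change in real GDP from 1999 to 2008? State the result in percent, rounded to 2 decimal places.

-21.96%

Deflate each year: 1999 → 2495.5/1.091 = 2287.35; 2008 → 2667.0/1.494 = 1785.14.
So real GDP changed by 1785.14/2287.35 − 1 = -0.2196, i.e. -21.96%.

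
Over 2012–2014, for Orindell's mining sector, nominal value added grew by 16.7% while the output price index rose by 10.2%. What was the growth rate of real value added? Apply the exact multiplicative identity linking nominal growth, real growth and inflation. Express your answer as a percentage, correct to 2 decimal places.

(1 + g_nom) = (1 + g_real)(1 + π), so g_real = 1.1670 / 1.1020 − 1 = 0.05898.

5.90%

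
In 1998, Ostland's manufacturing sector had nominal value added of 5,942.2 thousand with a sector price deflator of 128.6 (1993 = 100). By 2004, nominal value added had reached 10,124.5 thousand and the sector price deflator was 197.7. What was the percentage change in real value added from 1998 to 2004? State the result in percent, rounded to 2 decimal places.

10.83%

Deflate each year: 1998 → 5942.2/1.286 = 4620.68; 2004 → 10124.5/1.977 = 5121.14.
So real value added changed by 5121.14/4620.68 − 1 = 0.1083, i.e. 10.83%.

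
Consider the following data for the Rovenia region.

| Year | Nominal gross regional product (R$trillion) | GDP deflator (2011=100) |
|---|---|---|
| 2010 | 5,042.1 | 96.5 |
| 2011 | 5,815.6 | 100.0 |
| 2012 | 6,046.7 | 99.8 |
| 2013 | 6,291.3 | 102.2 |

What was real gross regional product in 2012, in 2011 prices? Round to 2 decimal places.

Real gross regional product 2012 = 6046.7 / 0.998 = 6058.82.

R$6,058.82 trillion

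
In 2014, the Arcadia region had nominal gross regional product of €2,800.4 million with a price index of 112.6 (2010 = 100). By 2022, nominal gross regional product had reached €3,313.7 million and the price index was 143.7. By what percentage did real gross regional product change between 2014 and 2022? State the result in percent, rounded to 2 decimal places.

-7.28%

Deflate each year: 2014 → 2800.4/1.126 = 2487.03; 2022 → 3313.7/1.437 = 2305.98.
So real gross regional product changed by 2305.98/2487.03 − 1 = -0.0728, i.e. -7.28%.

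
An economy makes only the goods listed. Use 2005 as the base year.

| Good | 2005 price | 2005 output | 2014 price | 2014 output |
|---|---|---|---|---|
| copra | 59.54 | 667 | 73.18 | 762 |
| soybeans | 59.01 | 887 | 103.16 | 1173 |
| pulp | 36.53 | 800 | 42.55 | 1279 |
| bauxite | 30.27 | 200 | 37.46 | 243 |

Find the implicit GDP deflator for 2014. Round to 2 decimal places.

Nominal GDP 2014 = 73.18·762 + 103.16·1173 + 42.55·1279 + 37.46·243 = 240294.07.
Real GDP 2014 (at 2005 prices) = 59.54·762 + 59.01·1173 + 36.53·1279 + 30.27·243 = 168665.69.
Deflator = Nominal/Real × 100 = 240294.07/168665.69 × 100 = 142.468.

142.47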